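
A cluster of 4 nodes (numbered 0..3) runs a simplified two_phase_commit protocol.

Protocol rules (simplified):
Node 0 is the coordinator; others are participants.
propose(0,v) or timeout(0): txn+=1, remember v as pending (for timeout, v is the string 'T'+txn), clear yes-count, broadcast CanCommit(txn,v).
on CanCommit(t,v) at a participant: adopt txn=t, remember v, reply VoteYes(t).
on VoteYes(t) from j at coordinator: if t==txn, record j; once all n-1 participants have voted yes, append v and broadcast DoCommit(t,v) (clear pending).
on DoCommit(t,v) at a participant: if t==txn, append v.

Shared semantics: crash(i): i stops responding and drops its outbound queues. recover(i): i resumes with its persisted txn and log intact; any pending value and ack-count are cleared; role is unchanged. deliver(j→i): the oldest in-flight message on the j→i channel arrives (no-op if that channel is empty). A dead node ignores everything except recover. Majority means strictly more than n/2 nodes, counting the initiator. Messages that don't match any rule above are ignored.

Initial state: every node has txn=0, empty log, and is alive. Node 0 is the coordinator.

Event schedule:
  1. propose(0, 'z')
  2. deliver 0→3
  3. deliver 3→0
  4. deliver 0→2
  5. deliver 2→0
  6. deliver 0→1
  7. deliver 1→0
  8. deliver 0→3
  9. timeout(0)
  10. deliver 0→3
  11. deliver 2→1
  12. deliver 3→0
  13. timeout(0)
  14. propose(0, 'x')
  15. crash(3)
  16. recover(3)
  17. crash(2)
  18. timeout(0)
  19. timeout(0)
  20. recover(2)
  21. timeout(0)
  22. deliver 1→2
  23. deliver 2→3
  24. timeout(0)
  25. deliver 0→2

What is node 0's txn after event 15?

4

step 1 propose(0,'z'): 0={coor,t=1,log=-}
step 2 deliver 0→3: 3={part,t=1,log=-}
step 3 deliver 3→0: —
step 4 deliver 0→2: 2={part,t=1,log=-}
step 5 deliver 2→0: —
step 6 deliver 0→1: 1={part,t=1,log=-}
step 7 deliver 1→0: 0={coor,t=1,log=z}
step 8 deliver 0→3: 3={part,t=1,log=z}
step 9 timeout(0): 0={coor,t=2,log=z}
step 10 deliver 0→3: 3={part,t=2,log=z}
step 11 deliver 2→1: —
step 12 deliver 3→0: —
step 13 timeout(0): 0={coor,t=3,log=z}
step 14 propose(0,'x'): 0={coor,t=4,log=z}
step 15 crash(3): 3={✗part,t=2,log=z}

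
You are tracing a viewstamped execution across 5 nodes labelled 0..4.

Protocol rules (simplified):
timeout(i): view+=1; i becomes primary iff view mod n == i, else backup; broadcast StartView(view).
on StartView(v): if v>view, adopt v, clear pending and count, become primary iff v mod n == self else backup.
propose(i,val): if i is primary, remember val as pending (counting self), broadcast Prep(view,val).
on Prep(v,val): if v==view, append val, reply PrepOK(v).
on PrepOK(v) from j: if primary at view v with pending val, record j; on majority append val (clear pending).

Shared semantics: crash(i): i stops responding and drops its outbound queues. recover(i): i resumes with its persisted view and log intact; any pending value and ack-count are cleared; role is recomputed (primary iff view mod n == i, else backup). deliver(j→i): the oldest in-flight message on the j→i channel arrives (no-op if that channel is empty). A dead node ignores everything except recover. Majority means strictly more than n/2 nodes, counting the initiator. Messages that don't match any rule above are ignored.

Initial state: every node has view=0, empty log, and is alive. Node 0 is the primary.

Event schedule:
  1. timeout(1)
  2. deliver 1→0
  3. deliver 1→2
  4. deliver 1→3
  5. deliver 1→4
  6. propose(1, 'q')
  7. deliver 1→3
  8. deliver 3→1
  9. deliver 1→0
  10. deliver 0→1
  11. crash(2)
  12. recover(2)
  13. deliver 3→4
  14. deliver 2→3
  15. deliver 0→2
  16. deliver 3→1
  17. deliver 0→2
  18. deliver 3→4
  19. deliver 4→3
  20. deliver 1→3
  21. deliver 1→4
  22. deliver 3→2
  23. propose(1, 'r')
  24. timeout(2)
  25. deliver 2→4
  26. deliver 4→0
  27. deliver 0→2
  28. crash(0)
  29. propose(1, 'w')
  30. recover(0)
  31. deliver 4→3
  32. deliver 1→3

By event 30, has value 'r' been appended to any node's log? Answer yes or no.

no

step 1 timeout(1): 1={prim,v=1,log=-}
step 2 deliver 1→0: 0={back,v=1,log=-}
step 3 deliver 1→2: 2={back,v=1,log=-}
step 4 deliver 1→3: 3={back,v=1,log=-}
step 5 deliver 1→4: 4={back,v=1,log=-}
step 6 propose(1,'q'): —
step 7 deliver 1→3: 3={back,v=1,log=q}
step 8 deliver 3→1: —
step 9 deliver 1→0: 0={back,v=1,log=q}
step 10 deliver 0→1: 1={prim,v=1,log=q}
step 11 crash(2): 2={✗back,v=1,log=-}
step 12 recover(2): 2={back,v=1,log=-}
step 13 deliver 3→4: —
step 14 deliver 2→3: —
step 15 deliver 0→2: —
step 16 deliver 3→1: —
step 17 deliver 0→2: —
step 18 deliver 3→4: —
step 19 deliver 4→3: —
step 20 deliver 1→3: —
step 21 deliver 1→4: 4={back,v=1,log=q}
step 22 deliver 3→2: —
step 23 propose(1,'r'): —
step 24 timeout(2): 2={prim,v=2,log=-}
step 25 deliver 2→4: 4={back,v=2,log=q}
step 26 deliver 4→0: —
step 27 deliver 0→2: —
step 28 crash(0): 0={✗back,v=1,log=q}
step 29 propose(1,'w'): —
step 30 recover(0): 0={back,v=1,log=q}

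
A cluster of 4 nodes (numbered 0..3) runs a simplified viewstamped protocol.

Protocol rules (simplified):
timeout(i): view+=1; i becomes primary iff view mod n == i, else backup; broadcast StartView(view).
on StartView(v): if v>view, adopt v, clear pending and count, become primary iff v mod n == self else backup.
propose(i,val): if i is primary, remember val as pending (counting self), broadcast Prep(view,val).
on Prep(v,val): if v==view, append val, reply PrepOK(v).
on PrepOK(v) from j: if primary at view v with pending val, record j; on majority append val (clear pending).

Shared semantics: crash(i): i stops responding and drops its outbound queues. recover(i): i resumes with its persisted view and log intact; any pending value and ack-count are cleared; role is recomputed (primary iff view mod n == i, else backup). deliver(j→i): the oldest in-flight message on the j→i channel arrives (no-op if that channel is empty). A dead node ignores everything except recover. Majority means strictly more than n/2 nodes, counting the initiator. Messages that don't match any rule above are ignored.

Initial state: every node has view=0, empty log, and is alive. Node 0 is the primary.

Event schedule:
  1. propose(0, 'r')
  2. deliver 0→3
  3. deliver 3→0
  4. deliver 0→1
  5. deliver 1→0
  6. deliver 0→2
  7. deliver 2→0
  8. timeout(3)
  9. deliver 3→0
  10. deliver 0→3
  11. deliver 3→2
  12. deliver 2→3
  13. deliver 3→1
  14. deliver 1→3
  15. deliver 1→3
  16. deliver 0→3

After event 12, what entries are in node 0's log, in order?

r

e1 propose(0,'r'): ·
e2 deliver 0→3: 3[back,v=0,r]
e3 deliver 3→0: ·
e4 deliver 0→1: 1[back,v=0,r]
e5 deliver 1→0: 0[prim,v=0,r]
e6 deliver 0→2: 2[back,v=0,r]
e7 deliver 2→0: ·
e8 timeout(3): 3[back,v=1,r]
e9 deliver 3→0: 0[back,v=1,r]
e10 deliver 0→3: ·
e11 deliver 3→2: 2[back,v=1,r]
e12 deliver 2→3: ·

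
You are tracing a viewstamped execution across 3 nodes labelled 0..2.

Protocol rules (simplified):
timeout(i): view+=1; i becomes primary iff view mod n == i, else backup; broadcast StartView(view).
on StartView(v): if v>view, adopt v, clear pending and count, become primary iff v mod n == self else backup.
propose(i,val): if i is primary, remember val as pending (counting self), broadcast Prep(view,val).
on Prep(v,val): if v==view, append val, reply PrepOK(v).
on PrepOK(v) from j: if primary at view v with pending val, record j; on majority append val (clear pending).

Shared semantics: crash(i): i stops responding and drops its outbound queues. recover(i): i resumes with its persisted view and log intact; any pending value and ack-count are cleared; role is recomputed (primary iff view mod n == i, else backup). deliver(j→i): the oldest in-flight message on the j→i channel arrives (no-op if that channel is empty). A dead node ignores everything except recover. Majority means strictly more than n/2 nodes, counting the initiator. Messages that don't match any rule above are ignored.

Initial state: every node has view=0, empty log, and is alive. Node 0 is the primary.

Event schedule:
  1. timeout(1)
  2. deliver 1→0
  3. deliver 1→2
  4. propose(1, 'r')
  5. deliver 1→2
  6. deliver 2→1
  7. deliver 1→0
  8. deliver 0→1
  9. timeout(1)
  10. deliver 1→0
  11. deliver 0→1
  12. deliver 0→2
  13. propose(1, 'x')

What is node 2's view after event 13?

1

after 1 — timeout(1): n1:prim/v1/[-]
after 2 — deliver 1→0: n0:back/v1/[-]
after 3 — deliver 1→2: n2:back/v1/[-]
after 4 — propose(1,'r'): ·
after 5 — deliver 1→2: n2:back/v1/[r]
after 6 — deliver 2→1: n1:prim/v1/[r]
after 7 — deliver 1→0: n0:back/v1/[r]
after 8 — deliver 0→1: ·
after 9 — timeout(1): n1:back/v2/[r]
after 10 — deliver 1→0: n0:back/v2/[r]
after 11 — deliver 0→1: ·
after 12 — deliver 0→2: ·
after 13 — propose(1,'x'): ·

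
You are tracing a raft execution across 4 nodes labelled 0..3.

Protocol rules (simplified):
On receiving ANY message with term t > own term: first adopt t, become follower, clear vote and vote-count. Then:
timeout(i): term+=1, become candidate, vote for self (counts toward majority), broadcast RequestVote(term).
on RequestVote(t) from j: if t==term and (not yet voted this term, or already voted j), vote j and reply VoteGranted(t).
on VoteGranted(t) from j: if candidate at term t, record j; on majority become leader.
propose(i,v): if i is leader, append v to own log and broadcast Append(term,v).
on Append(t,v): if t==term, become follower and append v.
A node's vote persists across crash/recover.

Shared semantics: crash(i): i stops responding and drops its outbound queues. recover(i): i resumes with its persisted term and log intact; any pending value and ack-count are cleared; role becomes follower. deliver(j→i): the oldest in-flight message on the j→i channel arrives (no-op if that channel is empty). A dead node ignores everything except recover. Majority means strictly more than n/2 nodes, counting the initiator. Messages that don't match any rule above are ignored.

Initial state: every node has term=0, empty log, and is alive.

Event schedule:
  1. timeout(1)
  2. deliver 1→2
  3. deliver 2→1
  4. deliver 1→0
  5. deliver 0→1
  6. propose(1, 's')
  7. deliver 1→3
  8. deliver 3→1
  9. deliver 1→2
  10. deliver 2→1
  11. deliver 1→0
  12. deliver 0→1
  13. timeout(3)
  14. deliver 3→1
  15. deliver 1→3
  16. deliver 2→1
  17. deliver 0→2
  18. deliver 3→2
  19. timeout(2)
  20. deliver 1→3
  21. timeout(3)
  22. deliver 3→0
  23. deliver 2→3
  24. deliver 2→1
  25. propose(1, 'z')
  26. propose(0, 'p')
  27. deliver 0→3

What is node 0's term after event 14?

1

[1] timeout(1) → N1(cand t1 [-])
[2] deliver 1→2 → N2(foll t1 [-])
[3] deliver 2→1 → ∅
[4] deliver 1→0 → N0(foll t1 [-])
[5] deliver 0→1 → N1(lead t1 [-])
[6] propose(1,'s') → N1(lead t1 [s])
[7] deliver 1→3 → N3(foll t1 [-])
[8] deliver 3→1 → ∅
[9] deliver 1→2 → N2(foll t1 [s])
[10] deliver 2→1 → ∅
[11] deliver 1→0 → N0(foll t1 [s])
[12] deliver 0→1 → ∅
[13] timeout(3) → N3(cand t2 [-])
[14] deliver 3→1 → N1(foll t2 [s])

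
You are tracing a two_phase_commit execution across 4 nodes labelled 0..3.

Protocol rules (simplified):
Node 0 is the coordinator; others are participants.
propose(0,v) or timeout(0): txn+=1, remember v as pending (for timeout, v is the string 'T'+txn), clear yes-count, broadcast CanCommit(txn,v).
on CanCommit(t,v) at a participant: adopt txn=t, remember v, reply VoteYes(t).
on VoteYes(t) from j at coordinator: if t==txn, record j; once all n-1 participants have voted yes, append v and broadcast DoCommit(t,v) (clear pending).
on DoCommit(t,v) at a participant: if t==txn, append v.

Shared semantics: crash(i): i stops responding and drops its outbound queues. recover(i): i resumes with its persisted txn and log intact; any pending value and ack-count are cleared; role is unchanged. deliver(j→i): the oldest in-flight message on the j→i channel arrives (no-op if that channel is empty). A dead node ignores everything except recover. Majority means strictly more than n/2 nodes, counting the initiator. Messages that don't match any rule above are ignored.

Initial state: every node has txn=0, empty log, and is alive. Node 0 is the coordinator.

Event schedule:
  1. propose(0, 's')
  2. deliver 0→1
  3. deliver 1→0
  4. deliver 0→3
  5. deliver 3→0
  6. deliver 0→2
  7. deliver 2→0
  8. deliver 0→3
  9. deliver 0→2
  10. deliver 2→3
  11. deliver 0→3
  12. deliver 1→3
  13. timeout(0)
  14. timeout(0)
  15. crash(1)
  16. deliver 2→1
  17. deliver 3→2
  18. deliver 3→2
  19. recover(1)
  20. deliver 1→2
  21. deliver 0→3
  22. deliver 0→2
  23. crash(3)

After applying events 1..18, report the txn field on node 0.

1. propose(0,'s'):  <0:coor t1 ->
2. deliver 0→1:  <1:part t1 ->
3. deliver 1→0:  nop
4. deliver 0→3:  <3:part t1 ->
5. deliver 3→0:  nop
6. deliver 0→2:  <2:part t1 ->
7. deliver 2→0:  <0:coor t1 s>
8. deliver 0→3:  <3:part t1 s>
9. deliver 0→2:  <2:part t1 s>
10. deliver 2→3:  nop
11. deliver 0→3:  nop
12. deliver 1→3:  nop
13. timeout(0):  <0:coor t2 s>
14. timeout(0):  <0:coor t3 s>
15. crash(1):  <1:✗part t1 ->
16. deliver 2→1:  nop
17. deliver 3→2:  nop
18. deliver 3→2:  nop

3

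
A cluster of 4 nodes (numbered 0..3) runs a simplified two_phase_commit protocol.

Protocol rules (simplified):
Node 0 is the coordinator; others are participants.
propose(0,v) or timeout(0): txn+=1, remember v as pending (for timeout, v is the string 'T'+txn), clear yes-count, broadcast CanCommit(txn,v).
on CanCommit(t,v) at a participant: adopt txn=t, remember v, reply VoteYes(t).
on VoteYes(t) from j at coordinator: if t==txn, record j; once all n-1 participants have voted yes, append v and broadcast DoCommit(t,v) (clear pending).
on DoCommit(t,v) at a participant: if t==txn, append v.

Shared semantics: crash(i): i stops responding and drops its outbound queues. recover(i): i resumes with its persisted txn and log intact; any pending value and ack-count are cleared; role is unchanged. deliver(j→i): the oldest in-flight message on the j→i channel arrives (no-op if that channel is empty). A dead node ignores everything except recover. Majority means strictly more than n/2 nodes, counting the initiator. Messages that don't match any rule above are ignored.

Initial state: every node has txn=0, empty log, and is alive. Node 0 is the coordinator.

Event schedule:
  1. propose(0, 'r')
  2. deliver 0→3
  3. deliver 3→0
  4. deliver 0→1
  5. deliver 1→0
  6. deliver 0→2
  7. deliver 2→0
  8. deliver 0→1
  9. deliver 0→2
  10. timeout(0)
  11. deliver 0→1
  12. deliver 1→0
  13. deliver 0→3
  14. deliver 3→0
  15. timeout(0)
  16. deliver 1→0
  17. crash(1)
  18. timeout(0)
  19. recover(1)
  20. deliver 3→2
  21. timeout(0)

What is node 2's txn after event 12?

[1] propose(0,'r') → N0(coor t1 [-])
[2] deliver 0→3 → N3(part t1 [-])
[3] deliver 3→0 → ∅
[4] deliver 0→1 → N1(part t1 [-])
[5] deliver 1→0 → ∅
[6] deliver 0→2 → N2(part t1 [-])
[7] deliver 2→0 → N0(coor t1 [r])
[8] deliver 0→1 → N1(part t1 [r])
[9] deliver 0→2 → N2(part t1 [r])
[10] timeout(0) → N0(coor t2 [r])
[11] deliver 0→1 → N1(part t2 [r])
[12] deliver 1→0 → ∅

1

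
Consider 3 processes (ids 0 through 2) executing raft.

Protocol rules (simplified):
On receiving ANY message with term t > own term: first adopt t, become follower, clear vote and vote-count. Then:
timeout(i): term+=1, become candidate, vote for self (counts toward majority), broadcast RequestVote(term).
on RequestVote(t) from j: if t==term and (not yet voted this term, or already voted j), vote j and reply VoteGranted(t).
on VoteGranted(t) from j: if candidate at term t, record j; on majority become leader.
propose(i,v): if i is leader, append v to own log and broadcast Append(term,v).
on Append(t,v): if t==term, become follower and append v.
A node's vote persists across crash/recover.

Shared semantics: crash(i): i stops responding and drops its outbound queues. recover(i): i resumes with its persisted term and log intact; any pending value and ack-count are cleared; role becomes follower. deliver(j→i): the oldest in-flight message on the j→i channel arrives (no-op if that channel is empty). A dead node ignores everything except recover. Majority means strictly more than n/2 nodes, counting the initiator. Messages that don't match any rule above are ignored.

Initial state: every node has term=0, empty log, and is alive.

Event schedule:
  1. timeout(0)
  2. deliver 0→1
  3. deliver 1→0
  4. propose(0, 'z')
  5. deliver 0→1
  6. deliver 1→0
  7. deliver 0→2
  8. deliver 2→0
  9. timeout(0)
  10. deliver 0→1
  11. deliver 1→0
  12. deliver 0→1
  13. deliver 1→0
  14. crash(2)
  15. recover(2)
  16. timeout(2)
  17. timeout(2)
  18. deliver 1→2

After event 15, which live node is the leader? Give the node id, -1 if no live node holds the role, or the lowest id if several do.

step 1 timeout(0): 0={cand,t=1,log=-}
step 2 deliver 0→1: 1={foll,t=1,log=-}
step 3 deliver 1→0: 0={lead,t=1,log=-}
step 4 propose(0,'z'): 0={lead,t=1,log=z}
step 5 deliver 0→1: 1={foll,t=1,log=z}
step 6 deliver 1→0: —
step 7 deliver 0→2: 2={foll,t=1,log=-}
step 8 deliver 2→0: —
step 9 timeout(0): 0={cand,t=2,log=z}
step 10 deliver 0→1: 1={foll,t=2,log=z}
step 11 deliver 1→0: 0={lead,t=2,log=z}
step 12 deliver 0→1: —
step 13 deliver 1→0: —
step 14 crash(2): 2={✗foll,t=1,log=-}
step 15 recover(2): 2={foll,t=1,log=-}

0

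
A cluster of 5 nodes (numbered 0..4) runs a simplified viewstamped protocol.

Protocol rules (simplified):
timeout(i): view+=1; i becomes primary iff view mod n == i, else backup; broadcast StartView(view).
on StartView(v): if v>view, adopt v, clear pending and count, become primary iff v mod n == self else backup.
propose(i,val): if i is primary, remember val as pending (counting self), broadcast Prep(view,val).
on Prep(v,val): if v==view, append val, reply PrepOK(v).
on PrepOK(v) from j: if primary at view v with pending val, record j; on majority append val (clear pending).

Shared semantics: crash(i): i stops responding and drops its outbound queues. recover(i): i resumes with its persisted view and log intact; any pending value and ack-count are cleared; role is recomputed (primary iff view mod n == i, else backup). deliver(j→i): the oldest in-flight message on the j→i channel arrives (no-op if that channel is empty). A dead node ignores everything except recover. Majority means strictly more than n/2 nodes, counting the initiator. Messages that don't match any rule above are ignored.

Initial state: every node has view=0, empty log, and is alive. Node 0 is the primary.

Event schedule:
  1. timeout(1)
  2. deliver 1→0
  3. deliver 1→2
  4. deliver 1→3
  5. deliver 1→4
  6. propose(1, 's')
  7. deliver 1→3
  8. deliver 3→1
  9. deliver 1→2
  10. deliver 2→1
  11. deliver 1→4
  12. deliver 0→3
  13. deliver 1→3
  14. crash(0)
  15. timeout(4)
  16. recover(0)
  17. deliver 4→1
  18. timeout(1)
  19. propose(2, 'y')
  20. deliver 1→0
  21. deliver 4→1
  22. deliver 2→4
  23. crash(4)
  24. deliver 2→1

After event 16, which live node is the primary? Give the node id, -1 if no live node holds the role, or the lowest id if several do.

step 1 timeout(1): 1={prim,v=1,log=-}
step 2 deliver 1→0: 0={back,v=1,log=-}
step 3 deliver 1→2: 2={back,v=1,log=-}
step 4 deliver 1→3: 3={back,v=1,log=-}
step 5 deliver 1→4: 4={back,v=1,log=-}
step 6 propose(1,'s'): —
step 7 deliver 1→3: 3={back,v=1,log=s}
step 8 deliver 3→1: —
step 9 deliver 1→2: 2={back,v=1,log=s}
step 10 deliver 2→1: 1={prim,v=1,log=s}
step 11 deliver 1→4: 4={back,v=1,log=s}
step 12 deliver 0→3: —
step 13 deliver 1→3: —
step 14 crash(0): 0={✗back,v=1,log=-}
step 15 timeout(4): 4={back,v=2,log=s}
step 16 recover(0): 0={back,v=1,log=-}

1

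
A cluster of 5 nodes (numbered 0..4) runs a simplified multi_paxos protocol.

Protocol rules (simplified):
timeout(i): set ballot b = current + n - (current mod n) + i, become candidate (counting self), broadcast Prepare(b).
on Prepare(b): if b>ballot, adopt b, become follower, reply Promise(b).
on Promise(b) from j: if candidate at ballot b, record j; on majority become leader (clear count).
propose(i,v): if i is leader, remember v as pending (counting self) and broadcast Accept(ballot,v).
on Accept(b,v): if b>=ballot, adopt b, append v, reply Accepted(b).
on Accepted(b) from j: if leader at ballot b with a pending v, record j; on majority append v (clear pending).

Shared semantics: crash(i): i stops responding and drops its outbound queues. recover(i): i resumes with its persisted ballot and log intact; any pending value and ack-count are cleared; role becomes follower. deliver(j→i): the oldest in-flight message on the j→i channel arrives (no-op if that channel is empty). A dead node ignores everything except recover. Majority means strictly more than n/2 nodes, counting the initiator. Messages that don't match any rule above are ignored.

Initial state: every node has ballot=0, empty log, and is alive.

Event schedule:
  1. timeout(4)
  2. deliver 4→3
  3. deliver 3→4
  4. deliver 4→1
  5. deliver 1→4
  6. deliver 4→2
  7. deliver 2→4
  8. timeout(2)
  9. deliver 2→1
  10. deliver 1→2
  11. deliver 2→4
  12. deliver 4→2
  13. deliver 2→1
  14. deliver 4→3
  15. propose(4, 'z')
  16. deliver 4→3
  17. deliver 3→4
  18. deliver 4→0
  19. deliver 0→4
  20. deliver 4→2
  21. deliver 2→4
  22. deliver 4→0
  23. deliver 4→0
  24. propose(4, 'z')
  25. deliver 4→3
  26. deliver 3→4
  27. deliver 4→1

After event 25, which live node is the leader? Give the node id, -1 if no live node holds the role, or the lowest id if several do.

2

after 1 — timeout(4): n4:cand/b9/[-]
after 2 — deliver 4→3: n3:foll/b9/[-]
after 3 — deliver 3→4: ·
after 4 — deliver 4→1: n1:foll/b9/[-]
after 5 — deliver 1→4: n4:lead/b9/[-]
after 6 — deliver 4→2: n2:foll/b9/[-]
after 7 — deliver 2→4: ·
after 8 — timeout(2): n2:cand/b12/[-]
after 9 — deliver 2→1: n1:foll/b12/[-]
after 10 — deliver 1→2: ·
after 11 — deliver 2→4: n4:foll/b12/[-]
after 12 — deliver 4→2: n2:lead/b12/[-]
after 13 — deliver 2→1: ·
after 14 — deliver 4→3: ·
after 15 — propose(4,'z'): ·
after 16 — deliver 4→3: ·
after 17 — deliver 3→4: ·
after 18 — deliver 4→0: n0:foll/b9/[-]
after 19 — deliver 0→4: ·
after 20 — deliver 4→2: ·
after 21 — deliver 2→4: ·
after 22 — deliver 4→0: ·
after 23 — deliver 4→0: ·
after 24 — propose(4,'z'): ·
after 25 — deliver 4→3: ·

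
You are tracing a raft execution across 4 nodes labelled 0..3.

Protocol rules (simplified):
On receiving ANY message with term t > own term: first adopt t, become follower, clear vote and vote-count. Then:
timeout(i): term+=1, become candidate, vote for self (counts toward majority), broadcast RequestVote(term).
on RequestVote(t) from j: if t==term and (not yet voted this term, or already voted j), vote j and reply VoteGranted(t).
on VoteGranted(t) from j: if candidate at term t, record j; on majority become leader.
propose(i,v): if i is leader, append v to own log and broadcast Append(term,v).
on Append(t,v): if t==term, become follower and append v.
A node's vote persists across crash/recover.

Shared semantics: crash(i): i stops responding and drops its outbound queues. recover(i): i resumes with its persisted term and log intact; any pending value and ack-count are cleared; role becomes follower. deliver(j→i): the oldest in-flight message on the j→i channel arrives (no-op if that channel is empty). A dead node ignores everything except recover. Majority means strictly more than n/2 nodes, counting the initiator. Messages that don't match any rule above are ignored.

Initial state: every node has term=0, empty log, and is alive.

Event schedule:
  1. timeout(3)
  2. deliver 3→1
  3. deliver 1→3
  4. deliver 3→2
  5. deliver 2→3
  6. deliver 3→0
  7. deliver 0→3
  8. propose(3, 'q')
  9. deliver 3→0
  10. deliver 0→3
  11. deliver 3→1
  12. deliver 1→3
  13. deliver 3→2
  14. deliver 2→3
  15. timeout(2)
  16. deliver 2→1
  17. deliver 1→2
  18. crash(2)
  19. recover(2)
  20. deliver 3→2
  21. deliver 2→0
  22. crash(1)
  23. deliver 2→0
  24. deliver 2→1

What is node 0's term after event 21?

1

e1 timeout(3): 3[cand,t=1,-]
e2 deliver 3→1: 1[foll,t=1,-]
e3 deliver 1→3: ·
e4 deliver 3→2: 2[foll,t=1,-]
e5 deliver 2→3: 3[lead,t=1,-]
e6 deliver 3→0: 0[foll,t=1,-]
e7 deliver 0→3: ·
e8 propose(3,'q'): 3[lead,t=1,q]
e9 deliver 3→0: 0[foll,t=1,q]
e10 deliver 0→3: ·
e11 deliver 3→1: 1[foll,t=1,q]
e12 deliver 1→3: ·
e13 deliver 3→2: 2[foll,t=1,q]
e14 deliver 2→3: ·
e15 timeout(2): 2[cand,t=2,q]
e16 deliver 2→1: 1[foll,t=2,q]
e17 deliver 1→2: ·
e18 crash(2): 2[✗cand,t=2,q]
e19 recover(2): 2[foll,t=2,q]
e20 deliver 3→2: ·
e21 deliver 2→0: ·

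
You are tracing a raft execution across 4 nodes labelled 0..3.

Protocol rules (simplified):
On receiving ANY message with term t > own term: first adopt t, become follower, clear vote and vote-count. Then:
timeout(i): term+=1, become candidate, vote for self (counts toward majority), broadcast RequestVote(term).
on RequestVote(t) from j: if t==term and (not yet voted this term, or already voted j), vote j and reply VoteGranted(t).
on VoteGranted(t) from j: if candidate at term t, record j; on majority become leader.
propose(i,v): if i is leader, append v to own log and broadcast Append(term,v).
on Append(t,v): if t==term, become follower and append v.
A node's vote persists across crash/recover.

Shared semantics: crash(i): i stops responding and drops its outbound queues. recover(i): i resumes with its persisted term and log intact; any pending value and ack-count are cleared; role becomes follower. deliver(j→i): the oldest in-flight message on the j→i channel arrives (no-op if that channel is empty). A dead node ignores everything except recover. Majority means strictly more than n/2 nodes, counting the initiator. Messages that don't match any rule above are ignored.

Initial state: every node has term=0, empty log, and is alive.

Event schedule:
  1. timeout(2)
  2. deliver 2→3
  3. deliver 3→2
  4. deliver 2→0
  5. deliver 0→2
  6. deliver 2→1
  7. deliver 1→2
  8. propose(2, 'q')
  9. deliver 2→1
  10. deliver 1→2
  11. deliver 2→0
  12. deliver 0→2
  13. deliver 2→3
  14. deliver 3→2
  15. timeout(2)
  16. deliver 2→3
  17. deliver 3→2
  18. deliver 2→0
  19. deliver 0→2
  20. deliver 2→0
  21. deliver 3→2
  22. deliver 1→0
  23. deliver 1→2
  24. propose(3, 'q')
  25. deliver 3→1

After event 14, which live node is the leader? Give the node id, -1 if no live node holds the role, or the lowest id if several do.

2

e1 timeout(2): 2[cand,t=1,-]
e2 deliver 2→3: 3[foll,t=1,-]
e3 deliver 3→2: ·
e4 deliver 2→0: 0[foll,t=1,-]
e5 deliver 0→2: 2[lead,t=1,-]
e6 deliver 2→1: 1[foll,t=1,-]
e7 deliver 1→2: ·
e8 propose(2,'q'): 2[lead,t=1,q]
e9 deliver 2→1: 1[foll,t=1,q]
e10 deliver 1→2: ·
e11 deliver 2→0: 0[foll,t=1,q]
e12 deliver 0→2: ·
e13 deliver 2→3: 3[foll,t=1,q]
e14 deliver 3→2: ·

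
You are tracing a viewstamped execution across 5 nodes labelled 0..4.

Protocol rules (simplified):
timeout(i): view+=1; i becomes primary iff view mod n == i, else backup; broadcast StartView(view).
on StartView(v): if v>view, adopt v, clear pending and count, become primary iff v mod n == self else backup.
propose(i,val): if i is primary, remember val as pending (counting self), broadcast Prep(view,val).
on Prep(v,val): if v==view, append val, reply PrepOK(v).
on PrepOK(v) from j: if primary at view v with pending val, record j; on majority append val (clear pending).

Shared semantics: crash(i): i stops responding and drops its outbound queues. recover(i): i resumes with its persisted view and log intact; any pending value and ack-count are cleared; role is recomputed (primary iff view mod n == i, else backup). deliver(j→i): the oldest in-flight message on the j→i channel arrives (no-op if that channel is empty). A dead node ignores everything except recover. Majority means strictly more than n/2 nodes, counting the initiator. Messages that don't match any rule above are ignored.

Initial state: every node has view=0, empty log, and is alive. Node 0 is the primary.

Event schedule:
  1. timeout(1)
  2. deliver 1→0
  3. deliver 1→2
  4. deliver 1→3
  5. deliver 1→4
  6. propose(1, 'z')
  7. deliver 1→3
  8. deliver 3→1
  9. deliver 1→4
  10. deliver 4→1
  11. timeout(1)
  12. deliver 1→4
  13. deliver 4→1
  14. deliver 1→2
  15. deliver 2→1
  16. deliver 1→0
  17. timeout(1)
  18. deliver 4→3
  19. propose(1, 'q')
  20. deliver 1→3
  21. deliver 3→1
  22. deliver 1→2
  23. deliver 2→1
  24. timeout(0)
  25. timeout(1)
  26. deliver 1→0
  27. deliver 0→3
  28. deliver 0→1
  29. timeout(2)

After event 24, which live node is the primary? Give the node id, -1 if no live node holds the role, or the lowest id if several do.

2

1. timeout(1):  <1:prim v1 ->
2. deliver 1→0:  <0:back v1 ->
3. deliver 1→2:  <2:back v1 ->
4. deliver 1→3:  <3:back v1 ->
5. deliver 1→4:  <4:back v1 ->
6. propose(1,'z'):  nop
7. deliver 1→3:  <3:back v1 z>
8. deliver 3→1:  nop
9. deliver 1→4:  <4:back v1 z>
10. deliver 4→1:  <1:prim v1 z>
11. timeout(1):  <1:back v2 z>
12. deliver 1→4:  <4:back v2 z>
13. deliver 4→1:  nop
14. deliver 1→2:  <2:back v1 z>
15. deliver 2→1:  nop
16. deliver 1→0:  <0:back v1 z>
17. timeout(1):  <1:back v3 z>
18. deliver 4→3:  nop
19. propose(1,'q'):  nop
20. deliver 1→3:  <3:back v2 z>
21. deliver 3→1:  nop
22. deliver 1→2:  <2:prim v2 z>
23. deliver 2→1:  nop
24. timeout(0):  <0:back v2 z>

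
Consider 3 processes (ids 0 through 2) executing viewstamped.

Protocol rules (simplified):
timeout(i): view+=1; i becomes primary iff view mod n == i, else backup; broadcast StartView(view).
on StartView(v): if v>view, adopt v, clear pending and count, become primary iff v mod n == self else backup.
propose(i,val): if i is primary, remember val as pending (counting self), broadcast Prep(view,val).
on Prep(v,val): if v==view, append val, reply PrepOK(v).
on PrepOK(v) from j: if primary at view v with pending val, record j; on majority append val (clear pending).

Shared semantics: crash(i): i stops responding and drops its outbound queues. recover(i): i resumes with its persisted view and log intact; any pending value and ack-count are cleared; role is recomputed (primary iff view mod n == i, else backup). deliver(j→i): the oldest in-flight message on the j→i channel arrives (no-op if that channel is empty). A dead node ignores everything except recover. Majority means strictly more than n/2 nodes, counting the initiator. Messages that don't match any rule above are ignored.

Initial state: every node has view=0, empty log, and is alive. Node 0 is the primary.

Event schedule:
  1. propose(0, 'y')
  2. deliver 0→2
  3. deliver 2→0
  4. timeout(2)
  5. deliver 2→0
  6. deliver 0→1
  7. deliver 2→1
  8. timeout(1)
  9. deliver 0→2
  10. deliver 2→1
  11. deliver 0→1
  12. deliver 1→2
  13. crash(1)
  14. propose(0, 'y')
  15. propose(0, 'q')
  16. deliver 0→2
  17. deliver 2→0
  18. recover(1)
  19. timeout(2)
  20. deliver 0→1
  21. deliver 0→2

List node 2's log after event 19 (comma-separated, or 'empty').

y

after 1 — propose(0,'y'): ·
after 2 — deliver 0→2: n2:back/v0/[y]
after 3 — deliver 2→0: n0:prim/v0/[y]
after 4 — timeout(2): n2:back/v1/[y]
after 5 — deliver 2→0: n0:back/v1/[y]
after 6 — deliver 0→1: n1:back/v0/[y]
after 7 — deliver 2→1: n1:prim/v1/[y]
after 8 — timeout(1): n1:back/v2/[y]
after 9 — deliver 0→2: ·
after 10 — deliver 2→1: ·
after 11 — deliver 0→1: ·
after 12 — deliver 1→2: n2:prim/v2/[y]
after 13 — crash(1): n1:✗back/v2/[y]
after 14 — propose(0,'y'): ·
after 15 — propose(0,'q'): ·
after 16 — deliver 0→2: ·
after 17 — deliver 2→0: ·
after 18 — recover(1): n1:back/v2/[y]
after 19 — timeout(2): n2:back/v3/[y]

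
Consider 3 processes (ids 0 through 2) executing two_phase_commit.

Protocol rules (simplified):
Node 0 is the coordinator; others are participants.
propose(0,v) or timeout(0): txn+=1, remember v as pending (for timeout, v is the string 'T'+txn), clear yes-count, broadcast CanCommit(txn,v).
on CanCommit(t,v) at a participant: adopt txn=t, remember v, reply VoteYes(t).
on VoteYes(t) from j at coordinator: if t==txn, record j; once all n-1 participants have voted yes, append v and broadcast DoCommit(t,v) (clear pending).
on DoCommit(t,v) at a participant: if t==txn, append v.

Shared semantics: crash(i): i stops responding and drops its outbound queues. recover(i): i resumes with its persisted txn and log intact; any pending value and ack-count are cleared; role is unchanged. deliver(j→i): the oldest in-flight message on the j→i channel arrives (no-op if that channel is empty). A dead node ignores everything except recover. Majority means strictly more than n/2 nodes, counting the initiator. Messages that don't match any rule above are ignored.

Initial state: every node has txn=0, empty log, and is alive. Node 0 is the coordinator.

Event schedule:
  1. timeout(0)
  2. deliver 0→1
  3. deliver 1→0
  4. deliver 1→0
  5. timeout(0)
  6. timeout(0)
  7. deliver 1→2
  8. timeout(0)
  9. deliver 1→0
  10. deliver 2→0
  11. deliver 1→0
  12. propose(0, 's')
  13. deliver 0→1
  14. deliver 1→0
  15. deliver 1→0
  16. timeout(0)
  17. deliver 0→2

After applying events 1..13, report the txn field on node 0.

5

step 1 timeout(0): 0={coor,t=1,log=-}
step 2 deliver 0→1: 1={part,t=1,log=-}
step 3 deliver 1→0: —
step 4 deliver 1→0: —
step 5 timeout(0): 0={coor,t=2,log=-}
step 6 timeout(0): 0={coor,t=3,log=-}
step 7 deliver 1→2: —
step 8 timeout(0): 0={coor,t=4,log=-}
step 9 deliver 1→0: —
step 10 deliver 2→0: —
step 11 deliver 1→0: —
step 12 propose(0,'s'): 0={coor,t=5,log=-}
step 13 deliver 0→1: 1={part,t=2,log=-}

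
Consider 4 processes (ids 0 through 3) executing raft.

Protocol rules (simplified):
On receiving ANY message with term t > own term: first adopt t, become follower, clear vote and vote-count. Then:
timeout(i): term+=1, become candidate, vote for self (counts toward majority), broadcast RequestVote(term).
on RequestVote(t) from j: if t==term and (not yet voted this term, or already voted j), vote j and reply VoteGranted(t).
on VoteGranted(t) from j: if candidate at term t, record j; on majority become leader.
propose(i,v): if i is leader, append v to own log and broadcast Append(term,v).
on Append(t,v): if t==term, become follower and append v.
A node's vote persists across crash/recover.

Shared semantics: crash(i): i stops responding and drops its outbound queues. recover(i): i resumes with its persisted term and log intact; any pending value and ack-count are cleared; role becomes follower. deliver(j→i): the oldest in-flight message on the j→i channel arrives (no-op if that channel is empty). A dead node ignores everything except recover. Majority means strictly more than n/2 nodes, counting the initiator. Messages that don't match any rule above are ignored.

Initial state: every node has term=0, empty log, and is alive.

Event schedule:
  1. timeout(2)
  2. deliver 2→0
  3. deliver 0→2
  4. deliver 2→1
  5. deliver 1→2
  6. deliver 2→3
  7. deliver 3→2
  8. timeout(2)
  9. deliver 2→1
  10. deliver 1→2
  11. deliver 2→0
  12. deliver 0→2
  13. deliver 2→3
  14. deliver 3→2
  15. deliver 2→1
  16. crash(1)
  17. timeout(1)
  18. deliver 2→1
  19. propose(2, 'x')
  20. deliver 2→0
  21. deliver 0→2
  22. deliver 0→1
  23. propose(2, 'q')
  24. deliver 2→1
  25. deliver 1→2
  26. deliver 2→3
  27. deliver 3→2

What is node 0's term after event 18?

2

[1] timeout(2) → N2(cand t1 [-])
[2] deliver 2→0 → N0(foll t1 [-])
[3] deliver 0→2 → ∅
[4] deliver 2→1 → N1(foll t1 [-])
[5] deliver 1→2 → N2(lead t1 [-])
[6] deliver 2→3 → N3(foll t1 [-])
[7] deliver 3→2 → ∅
[8] timeout(2) → N2(cand t2 [-])
[9] deliver 2→1 → N1(foll t2 [-])
[10] deliver 1→2 → ∅
[11] deliver 2→0 → N0(foll t2 [-])
[12] deliver 0→2 → N2(lead t2 [-])
[13] deliver 2→3 → N3(foll t2 [-])
[14] deliver 3→2 → ∅
[15] deliver 2→1 → ∅
[16] crash(1) → N1(✗foll t2 [-])
[17] timeout(1) → ∅
[18] deliver 2→1 → ∅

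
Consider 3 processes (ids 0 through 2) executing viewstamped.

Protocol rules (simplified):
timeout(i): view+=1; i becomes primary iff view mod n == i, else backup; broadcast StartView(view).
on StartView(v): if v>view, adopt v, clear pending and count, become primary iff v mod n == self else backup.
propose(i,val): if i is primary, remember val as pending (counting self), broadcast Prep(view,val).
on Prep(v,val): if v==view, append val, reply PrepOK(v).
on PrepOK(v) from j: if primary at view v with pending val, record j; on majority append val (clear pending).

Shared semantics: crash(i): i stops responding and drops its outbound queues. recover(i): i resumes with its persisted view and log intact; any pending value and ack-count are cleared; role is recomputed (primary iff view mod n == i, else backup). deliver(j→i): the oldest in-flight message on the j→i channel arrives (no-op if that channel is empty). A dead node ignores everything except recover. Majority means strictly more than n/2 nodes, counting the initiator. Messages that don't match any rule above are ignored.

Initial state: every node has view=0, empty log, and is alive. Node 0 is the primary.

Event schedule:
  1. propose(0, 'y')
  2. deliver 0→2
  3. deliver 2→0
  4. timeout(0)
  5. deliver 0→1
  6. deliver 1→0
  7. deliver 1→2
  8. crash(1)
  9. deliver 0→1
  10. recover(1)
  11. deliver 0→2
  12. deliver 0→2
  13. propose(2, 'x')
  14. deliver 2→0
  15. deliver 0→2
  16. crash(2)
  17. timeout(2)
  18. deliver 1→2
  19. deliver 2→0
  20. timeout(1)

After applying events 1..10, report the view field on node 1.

e1 propose(0,'y'): ·
e2 deliver 0→2: 2[back,v=0,y]
e3 deliver 2→0: 0[prim,v=0,y]
e4 timeout(0): 0[back,v=1,y]
e5 deliver 0→1: 1[back,v=0,y]
e6 deliver 1→0: ·
e7 deliver 1→2: ·
e8 crash(1): 1[✗back,v=0,y]
e9 deliver 0→1: ·
e10 recover(1): 1[back,v=0,y]

0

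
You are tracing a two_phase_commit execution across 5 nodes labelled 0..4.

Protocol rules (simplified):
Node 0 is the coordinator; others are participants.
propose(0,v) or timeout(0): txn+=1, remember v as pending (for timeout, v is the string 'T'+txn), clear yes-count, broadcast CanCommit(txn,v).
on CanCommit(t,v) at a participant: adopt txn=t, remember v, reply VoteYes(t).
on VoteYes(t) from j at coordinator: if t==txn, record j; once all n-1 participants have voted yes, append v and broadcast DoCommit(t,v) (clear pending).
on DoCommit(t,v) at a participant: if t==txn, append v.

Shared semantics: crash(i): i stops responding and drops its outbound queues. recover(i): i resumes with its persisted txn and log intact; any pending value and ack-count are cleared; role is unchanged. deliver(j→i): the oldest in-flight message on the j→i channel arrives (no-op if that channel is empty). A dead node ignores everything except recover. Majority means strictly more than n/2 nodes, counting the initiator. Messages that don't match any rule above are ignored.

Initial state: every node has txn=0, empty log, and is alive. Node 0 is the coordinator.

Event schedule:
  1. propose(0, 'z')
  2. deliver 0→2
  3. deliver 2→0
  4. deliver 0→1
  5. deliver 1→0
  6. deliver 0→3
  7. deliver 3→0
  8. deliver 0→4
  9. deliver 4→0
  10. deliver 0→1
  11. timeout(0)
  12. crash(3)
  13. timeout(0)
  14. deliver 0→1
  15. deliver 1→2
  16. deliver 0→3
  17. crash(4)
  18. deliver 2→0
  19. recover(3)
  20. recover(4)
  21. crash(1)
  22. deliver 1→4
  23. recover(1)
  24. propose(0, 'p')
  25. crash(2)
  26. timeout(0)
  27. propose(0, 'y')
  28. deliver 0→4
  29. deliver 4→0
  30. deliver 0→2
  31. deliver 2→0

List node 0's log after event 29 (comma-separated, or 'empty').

z

e1 propose(0,'z'): 0[coor,t=1,-]
e2 deliver 0→2: 2[part,t=1,-]
e3 deliver 2→0: ·
e4 deliver 0→1: 1[part,t=1,-]
e5 deliver 1→0: ·
e6 deliver 0→3: 3[part,t=1,-]
e7 deliver 3→0: ·
e8 deliver 0→4: 4[part,t=1,-]
e9 deliver 4→0: 0[coor,t=1,z]
e10 deliver 0→1: 1[part,t=1,z]
e11 timeout(0): 0[coor,t=2,z]
e12 crash(3): 3[✗part,t=1,-]
e13 timeout(0): 0[coor,t=3,z]
e14 deliver 0→1: 1[part,t=2,z]
e15 deliver 1→2: ·
e16 deliver 0→3: ·
e17 crash(4): 4[✗part,t=1,-]
e18 deliver 2→0: ·
e19 recover(3): 3[part,t=1,-]
e20 recover(4): 4[part,t=1,-]
e21 crash(1): 1[✗part,t=2,z]
e22 deliver 1→4: ·
e23 recover(1): 1[part,t=2,z]
e24 propose(0,'p'): 0[coor,t=4,z]
e25 crash(2): 2[✗part,t=1,-]
e26 timeout(0): 0[coor,t=5,z]
e27 propose(0,'y'): 0[coor,t=6,z]
e28 deliver 0→4: 4[part,t=1,z]
e29 deliver 4→0: ·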